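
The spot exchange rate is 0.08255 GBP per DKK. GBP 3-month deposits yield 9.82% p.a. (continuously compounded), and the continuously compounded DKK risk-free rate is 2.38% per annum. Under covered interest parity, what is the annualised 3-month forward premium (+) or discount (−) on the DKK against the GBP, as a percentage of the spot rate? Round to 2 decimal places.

T = 3/12 years.
F = S · g_GBP/g_DKK = 0.08255 × 1.0248538/1.0059677 = 0.08409980.
Annualised premium = (F − S)/S × (1/T) = (0.08409980 − 0.08255)/0.08255 ÷ (3/12) = 7.51%.

+7.51%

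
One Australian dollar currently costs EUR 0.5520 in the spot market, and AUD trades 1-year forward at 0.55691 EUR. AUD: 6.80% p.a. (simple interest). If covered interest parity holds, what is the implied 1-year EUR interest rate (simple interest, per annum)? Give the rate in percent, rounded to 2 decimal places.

T = 1 year.
CIP gives F = S · g_EUR/g_AUD, so g_EUR/g_AUD = 0.55691/0.552 = 1.0088949.
AUD growth factor: 1 + 0.0680×1 = 1.068000.
Hence g_EUR = 1.0774998.
(1.0774998 − 1)/T = 0.077500, i.e. 7.75%.

7.75%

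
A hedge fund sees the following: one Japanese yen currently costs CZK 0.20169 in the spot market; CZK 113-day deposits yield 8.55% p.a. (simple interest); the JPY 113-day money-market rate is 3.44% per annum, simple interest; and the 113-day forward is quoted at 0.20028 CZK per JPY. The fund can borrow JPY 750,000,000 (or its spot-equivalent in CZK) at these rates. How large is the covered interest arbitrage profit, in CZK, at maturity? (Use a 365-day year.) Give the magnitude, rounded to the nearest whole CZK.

T = 113/365 years.
Route A — deposit JPY, sell forward: 750,000,000 × 1.01064986301 × 0.20028 = CZK 151,809,715.92.
Route B — convert at spot, deposit CZK: 750,000,000 × 0.20169 × 1.02646986301 = CZK 155,271,530.00.
The quoted forward undervalues JPY, so borrow JPY, convert to CZK at spot, deposit the CZK at 8.55%, and buy JPY forward at 0.20028 to cover the loan.
The gap between the two covered legs is CZK 3,461,814.

CZK 3,461,814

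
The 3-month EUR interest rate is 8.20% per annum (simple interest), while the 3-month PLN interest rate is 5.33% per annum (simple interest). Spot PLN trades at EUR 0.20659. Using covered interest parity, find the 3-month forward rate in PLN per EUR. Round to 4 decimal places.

T = 3/12 years.
Growth of 1 EUR over T: 1 + 0.0820×3/12 = 1.020500.
PLN accumulates by 1 + 0.0533×3/12 = 1.013325.
So F = 0.20659 × 1.020500 / 1.013325 = 0.2080528 (EUR/PLN).
Invert for PLN per EUR: 1 / 0.2080528 = 4.8065.

4.8065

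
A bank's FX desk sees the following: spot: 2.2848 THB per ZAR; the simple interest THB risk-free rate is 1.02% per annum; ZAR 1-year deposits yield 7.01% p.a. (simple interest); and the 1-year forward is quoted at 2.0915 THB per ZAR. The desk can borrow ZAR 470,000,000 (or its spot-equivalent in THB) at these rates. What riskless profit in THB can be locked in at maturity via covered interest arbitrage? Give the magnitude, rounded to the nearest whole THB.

T = 1 year.
Route A — deposit ZAR, sell forward: 470,000,000 × 1.070100 × 2.0915 = THB 1,051,913,650.50.
Route B — convert at spot, deposit THB: 470,000,000 × 2.2848 × 1.010200 = THB 1,084,809,331.20.
The quoted forward undervalues ZAR, so borrow ZAR, convert to THB at spot, deposit the THB at 1.02%, and buy ZAR forward at 2.0915 to cover the loan.
Arbitrage profit = |1,051,913,650.50 − 1,084,809,331.20| = THB 32,895,681.

THB 32,895,681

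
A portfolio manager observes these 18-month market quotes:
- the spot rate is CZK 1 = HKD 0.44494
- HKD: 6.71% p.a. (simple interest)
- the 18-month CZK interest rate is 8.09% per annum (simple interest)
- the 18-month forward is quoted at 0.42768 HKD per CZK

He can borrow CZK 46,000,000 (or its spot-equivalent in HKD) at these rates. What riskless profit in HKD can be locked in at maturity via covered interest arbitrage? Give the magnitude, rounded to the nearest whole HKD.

T = 18/12 years.
Route A — deposit CZK, sell forward: 46,000,000 × 1.121350 × 0.42768 = HKD 22,060,632.53.
Route B — convert at spot, deposit HKD: 46,000,000 × 0.44494 × 1.100650 = HKD 22,527,267.71.
The quoted forward undervalues CZK, so borrow CZK, convert to HKD at spot, deposit the HKD at 6.71%, and buy CZK forward at 0.42768 to cover the loan.
Profit = 22,527,267.71 − 22,060,632.53 = HKD 466,635.

HKD 466,635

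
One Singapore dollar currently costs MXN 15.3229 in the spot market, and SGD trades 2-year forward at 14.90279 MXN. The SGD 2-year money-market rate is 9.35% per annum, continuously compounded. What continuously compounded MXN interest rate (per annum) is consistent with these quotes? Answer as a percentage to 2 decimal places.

T = 2 years.
CIP gives F = S · g_MXN/g_SGD, so g_MXN/g_SGD = 14.90279/15.3229 = 0.9725829.
The SGD side grows by e^(0.0935×2) = 1.2056273.
Hence g_MXN = 1.1725725.
Take logs: ln 1.1725725 / 2 = 0.079600, so 7.96%.

7.96%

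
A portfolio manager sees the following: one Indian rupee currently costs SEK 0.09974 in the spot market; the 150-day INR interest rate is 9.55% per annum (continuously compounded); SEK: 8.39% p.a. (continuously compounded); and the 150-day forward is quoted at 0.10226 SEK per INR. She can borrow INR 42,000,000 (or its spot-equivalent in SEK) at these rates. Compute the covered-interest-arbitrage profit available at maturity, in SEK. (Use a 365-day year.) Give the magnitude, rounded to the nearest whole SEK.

SEK 130,796

T = 150/365 years.
Keep in INR, deliver into the forward: 42,000,000·1.040026897·0.10226 = SEK 4,466,832.32.
Swap to SEK now, deposit: 42,000,000·0.09974·1.035080759 = SEK 4,336,036.11.
The quoted forward overvalues INR, so borrow SEK, buy INR at spot, deposit the INR at 9.55%, and sell the proceeds forward at 0.10226.
Profit = 4,466,832.32 − 4,336,036.11 = SEK 130,796.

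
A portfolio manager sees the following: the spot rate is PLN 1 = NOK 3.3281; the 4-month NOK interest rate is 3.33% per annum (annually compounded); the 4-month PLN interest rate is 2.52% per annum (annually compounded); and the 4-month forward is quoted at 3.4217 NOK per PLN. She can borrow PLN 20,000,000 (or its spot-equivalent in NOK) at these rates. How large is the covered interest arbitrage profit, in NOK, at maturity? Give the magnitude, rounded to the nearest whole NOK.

T = 4/12 years.
Route A — deposit PLN, sell forward: 20,000,000 × 1.0083304115 × 3.4217 = NOK 69,004,083.38.
Route B — convert at spot, deposit NOK: 20,000,000 × 3.3281 × 1.01097902 = NOK 67,292,785.53.
The quoted forward overvalues PLN, so borrow NOK, buy PLN at spot, deposit the PLN at 2.52%, and sell the proceeds forward at 3.4217.
Profit = 69,004,083.38 − 67,292,785.53 = NOK 1,711,298.

NOK 1,711,298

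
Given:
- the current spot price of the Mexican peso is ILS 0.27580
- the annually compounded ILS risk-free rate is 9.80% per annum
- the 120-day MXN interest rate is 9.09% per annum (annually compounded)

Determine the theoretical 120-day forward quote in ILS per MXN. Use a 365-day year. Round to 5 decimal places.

T = 120/365 years.
Growth of 1 ILS over T: (1 + 0.0980)^(120/365) = 1.0312138.
MXN growth factor: (1 + 0.0909)^(120/365) = 1.0290168.
Forward (ILS per MXN) = 0.2758 × 1.0312138 / 1.0290168 = 0.2763888.

0.27639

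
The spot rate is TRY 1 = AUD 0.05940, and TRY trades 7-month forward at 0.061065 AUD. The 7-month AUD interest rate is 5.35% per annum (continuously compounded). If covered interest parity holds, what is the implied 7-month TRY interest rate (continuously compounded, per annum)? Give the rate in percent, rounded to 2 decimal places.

0.61%

T = 7/12 years.
By CIP, F/S equals the AUD-to-TRY growth ratio: 0.061065/0.0594 = 1.0280303.
AUD growth factor: e^(0.0535×7/12) = 1.0317004.
Hence g_TRY = 1.003570.
Take logs: ln 1.003570 / (7/12) = 0.006109, so 0.61%.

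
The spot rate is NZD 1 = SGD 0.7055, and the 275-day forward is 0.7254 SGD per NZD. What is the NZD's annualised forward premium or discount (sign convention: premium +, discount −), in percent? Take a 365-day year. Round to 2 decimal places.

+3.74%

T = 275/365 years.
Period premium: (0.7254 − 0.7055)/0.7055 = 0.0282069.
Annualise by dividing by T: 0.0282069 / (275/365) = 0.037438 → 3.74%.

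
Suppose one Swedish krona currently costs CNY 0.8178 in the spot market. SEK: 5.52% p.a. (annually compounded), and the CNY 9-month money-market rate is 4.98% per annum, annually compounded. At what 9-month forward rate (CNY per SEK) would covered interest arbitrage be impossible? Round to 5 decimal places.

0.81466

T = 9/12 years.
CNY growth factor: (1 + 0.0498)^(9/12) = 1.0371222.
Growth of 1 SEK over T: (1 + 0.0552)^(9/12) = 1.0411207.
So F = 0.8178 × 1.0371222 / 1.0411207 = 0.8146592 (CNY/SEK).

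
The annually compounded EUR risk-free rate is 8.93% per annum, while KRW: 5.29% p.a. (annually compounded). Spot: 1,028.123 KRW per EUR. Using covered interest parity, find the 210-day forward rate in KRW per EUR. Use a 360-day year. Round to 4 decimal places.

T = 210/360 years.
Growth of 1 KRW over T: (1 + 0.0529)^(210/360) = 1.0305264822.
Growth of 1 EUR over T: (1 + 0.0893)^(210/360) = 1.0511613333.
CIP: F = S · (grow KRW)/(grow EUR) = 1028.123 × 1.0305264822/1.0511613333 = 1007.940404 KRW per EUR.

1007.9404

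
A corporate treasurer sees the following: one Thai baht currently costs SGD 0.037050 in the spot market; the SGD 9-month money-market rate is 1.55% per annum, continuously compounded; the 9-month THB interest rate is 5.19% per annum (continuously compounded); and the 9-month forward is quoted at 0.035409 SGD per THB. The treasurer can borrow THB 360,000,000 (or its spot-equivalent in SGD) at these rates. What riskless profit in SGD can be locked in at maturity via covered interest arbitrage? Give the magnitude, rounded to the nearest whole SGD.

SGD 240,749

T = 9/12 years.
Invest the THB and cover forward: 360,000,000 × 1.0396925038 × 0.035409 = SGD 13,253,209.87.
Convert at spot and invest in SGD: 360,000,000 × 0.037050 × 1.0116928329 = SGD 13,493,959.01.
The quoted forward undervalues THB, so borrow THB, convert to SGD at spot, deposit the SGD at 1.55%, and buy THB forward at 0.035409 to cover the loan.
The gap between the two covered legs is SGD 240,749.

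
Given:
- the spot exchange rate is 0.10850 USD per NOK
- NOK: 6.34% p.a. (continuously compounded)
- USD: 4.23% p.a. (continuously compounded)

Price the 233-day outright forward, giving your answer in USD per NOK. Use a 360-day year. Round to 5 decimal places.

0.10703

T = 233/360 years.
USD growth factor: e^(0.0423×233/360) = 1.0277557.
NOK growth factor: e^(0.0634×233/360) = 1.0418874.
Forward (USD per NOK) = 0.1085 × 1.0277557 / 1.0418874 = 0.1070284.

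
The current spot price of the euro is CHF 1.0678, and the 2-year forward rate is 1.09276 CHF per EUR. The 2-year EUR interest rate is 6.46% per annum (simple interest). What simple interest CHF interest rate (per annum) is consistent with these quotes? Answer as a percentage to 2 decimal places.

T = 2 years.
F/S = 1.09276/1.0678 = 1.0233752 = (growth of CHF) / (growth of EUR).
EUR growth factor: 1 + 0.0646×2 = 1.129200.
That pins the CHF growth at 1.1555953.
r = (1.1555953 − 1)/2 = 0.077798 → 7.78%.

7.78%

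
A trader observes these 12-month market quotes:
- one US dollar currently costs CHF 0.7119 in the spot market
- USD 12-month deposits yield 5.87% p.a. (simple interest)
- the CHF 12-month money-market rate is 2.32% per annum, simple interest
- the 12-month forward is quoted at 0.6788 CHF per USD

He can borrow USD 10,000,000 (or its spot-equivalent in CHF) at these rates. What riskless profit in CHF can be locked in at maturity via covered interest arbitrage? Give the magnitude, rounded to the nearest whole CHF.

T = 1 year.
Invest the USD and cover forward: 10,000,000 × 1.058700 × 0.6788 = CHF 7,186,455.60.
Convert at spot and invest in CHF: 10,000,000 × 0.7119 × 1.023200 = CHF 7,284,160.80.
The quoted forward undervalues USD, so borrow USD, convert to CHF at spot, deposit the CHF at 2.32%, and buy USD forward at 0.6788 to cover the loan.
The gap between the two covered legs is CHF 97,705.

CHF 97,705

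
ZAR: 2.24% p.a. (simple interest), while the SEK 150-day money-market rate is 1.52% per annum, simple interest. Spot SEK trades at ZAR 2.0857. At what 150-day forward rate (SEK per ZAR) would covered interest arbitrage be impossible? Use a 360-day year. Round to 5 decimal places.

T = 150/360 years.
ZAR accumulates by 1 + 0.0224×150/360 = 1.0093333.
SEK growth factor: 1 + 0.0152×150/360 = 1.0063333.
CIP: F = S · (grow ZAR)/(grow SEK) = 2.0857 × 1.0093333/1.0063333 = 2.091918 ZAR per SEK.
Quoted the other way: 1/2.091918 = 0.47803 SEK per ZAR.

0.47803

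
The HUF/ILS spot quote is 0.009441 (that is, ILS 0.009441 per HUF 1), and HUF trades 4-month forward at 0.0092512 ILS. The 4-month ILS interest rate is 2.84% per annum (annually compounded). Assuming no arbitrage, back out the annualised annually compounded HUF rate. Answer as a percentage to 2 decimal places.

9.30%

T = 4/12 years.
By CIP, F/S equals the ILS-to-HUF growth ratio: 0.0092512/0.009441 = 0.9798962.
ILS growth factor: (1 + 0.0284)^(4/12) = 1.0093784.
Hence g_HUF = 1.0300871.
r = 1.0300871^(12/4) − 1 = 0.093004 → 9.30%.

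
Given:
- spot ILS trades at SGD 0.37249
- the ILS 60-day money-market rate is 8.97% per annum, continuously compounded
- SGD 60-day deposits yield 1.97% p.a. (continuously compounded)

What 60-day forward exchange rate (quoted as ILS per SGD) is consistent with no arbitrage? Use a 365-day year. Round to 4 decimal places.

T = 60/365 years.
Growth of 1 SGD over T: e^(0.0197×60/365) = 1.0032436.
ILS accumulates by e^(0.0897×60/365) = 1.0148545.
Forward (SGD per ILS) = 0.37249 × 1.0032436 / 1.0148545 = 0.3682284.
Quoted the other way: 1/0.3682284 = 2.7157 ILS per SGD.

2.7157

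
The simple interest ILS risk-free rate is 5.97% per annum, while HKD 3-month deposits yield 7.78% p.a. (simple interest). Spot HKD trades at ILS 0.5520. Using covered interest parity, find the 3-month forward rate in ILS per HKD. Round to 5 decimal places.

0.54955

T = 3/12 years.
ILS growth factor: 1 + 0.0597×3/12 = 1.014925.
HKD growth factor: 1 + 0.0778×3/12 = 1.019450.
So F = 0.552 × 1.014925 / 1.019450 = 0.5495499 (ILS/HKD).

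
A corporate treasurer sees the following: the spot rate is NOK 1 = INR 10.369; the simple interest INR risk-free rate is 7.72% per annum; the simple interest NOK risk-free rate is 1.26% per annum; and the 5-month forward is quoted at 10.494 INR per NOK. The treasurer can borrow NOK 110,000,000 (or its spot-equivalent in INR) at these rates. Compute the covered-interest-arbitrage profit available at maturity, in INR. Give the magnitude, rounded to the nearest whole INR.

T = 5/12 years.
Keep in NOK, deliver into the forward: 110,000,000·1.005250·10.494 = INR 1,160,400,285.00.
Swap to INR now, deposit: 110,000,000·10.369·1.032166666667 = INR 1,177,278,978.33.
The quoted forward undervalues NOK, so borrow NOK, convert to INR at spot, deposit the INR at 7.72%, and buy NOK forward at 10.494 to cover the loan.
Profit = 1,177,278,978.33 − 1,160,400,285.00 = INR 16,878,693.

INR 16,878,693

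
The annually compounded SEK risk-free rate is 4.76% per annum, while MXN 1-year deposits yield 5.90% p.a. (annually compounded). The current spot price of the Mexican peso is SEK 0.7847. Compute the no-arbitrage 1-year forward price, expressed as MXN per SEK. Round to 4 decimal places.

1.2882

T = 1 year.
SEK accumulates by (1 + 0.0476)^1 = 1.047600.
MXN growth factor: (1 + 0.0590)^1 = 1.059000.
CIP: F = S · (grow SEK)/(grow MXN) = 0.7847 × 1.047600/1.059000 = 0.7762528 SEK per MXN.
Invert for MXN per SEK: 1 / 0.7762528 = 1.2882.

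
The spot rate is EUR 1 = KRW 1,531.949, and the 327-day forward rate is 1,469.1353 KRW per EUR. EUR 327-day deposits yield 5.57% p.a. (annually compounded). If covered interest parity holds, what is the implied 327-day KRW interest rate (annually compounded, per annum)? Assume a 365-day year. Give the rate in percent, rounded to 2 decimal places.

0.75%

T = 327/365 years.
CIP gives F = S · g_KRW/g_EUR, so g_KRW/g_EUR = 1469.1353/1531.949 = 0.9589975.
EUR growth factor: (1 + 0.0557)^(327/365) = 1.0497593.
That pins the KRW growth at 1.0067165.
Annualise: 1.0067165^(365/327) − 1 = 0.007500 = 0.75%.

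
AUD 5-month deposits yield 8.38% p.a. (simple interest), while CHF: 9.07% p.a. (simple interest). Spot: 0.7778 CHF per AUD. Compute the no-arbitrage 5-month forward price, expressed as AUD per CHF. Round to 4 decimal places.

1.2821

T = 5/12 years.
Growth of 1 CHF over T: 1 + 0.0907×5/12 = 1.0377917.
AUD growth factor: 1 + 0.0838×5/12 = 1.0349167.
Forward (CHF per AUD) = 0.7778 × 1.0377917 / 1.0349167 = 0.7799607.
Quoted the other way: 1/0.7799607 = 1.2821 AUD per CHF.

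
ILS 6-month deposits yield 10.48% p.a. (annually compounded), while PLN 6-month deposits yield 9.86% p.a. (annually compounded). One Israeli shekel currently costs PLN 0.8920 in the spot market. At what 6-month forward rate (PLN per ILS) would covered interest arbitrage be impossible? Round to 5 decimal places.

0.88949

T = 6/12 years.
PLN growth factor: (1 + 0.0986)^(6/12) = 1.0481412.
ILS accumulates by (1 + 0.1048)^(6/12) = 1.0510947.
So F = 0.892 × 1.0481412 / 1.0510947 = 0.8894935 (PLN/ILS).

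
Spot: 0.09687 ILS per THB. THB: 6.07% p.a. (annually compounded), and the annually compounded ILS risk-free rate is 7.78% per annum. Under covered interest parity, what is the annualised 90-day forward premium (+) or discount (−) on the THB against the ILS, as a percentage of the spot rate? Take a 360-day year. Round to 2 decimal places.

+1.60%

T = 90/360 years.
No-arbitrage forward: 0.09687 × 1.018907 / 1.0148413 = 0.09725808 ILS/THB.
Annualised premium = (F − S)/S × (1/T) = (0.09725808 − 0.09687)/0.09687 ÷ (90/360) = 1.60%.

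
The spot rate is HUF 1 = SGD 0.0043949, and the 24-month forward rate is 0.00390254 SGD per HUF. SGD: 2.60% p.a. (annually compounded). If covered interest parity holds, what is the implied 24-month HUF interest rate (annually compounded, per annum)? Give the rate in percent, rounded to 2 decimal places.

T = 2 years.
By CIP, F/S equals the SGD-to-HUF growth ratio: 0.00390254/0.0043949 = 0.8879701.
The SGD side grows by (1 + 0.0260)^2 = 1.052676.
So the HUF growth factor = 1.1854859.
r = 1.1854859^(1/2) − 1 = 0.088800 → 8.88%.

8.88%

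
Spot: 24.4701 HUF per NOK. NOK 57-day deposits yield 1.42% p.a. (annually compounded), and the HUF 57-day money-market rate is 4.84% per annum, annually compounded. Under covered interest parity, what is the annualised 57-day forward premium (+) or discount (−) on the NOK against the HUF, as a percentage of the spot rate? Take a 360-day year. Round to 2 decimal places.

+3.33%

T = 57/360 years.
No-arbitrage forward: 24.4701 × 1.0075117 / 1.002235 = 24.5989334 HUF/NOK.
Annualised premium = (F − S)/S × (1/T) = (24.5989334 − 24.4701)/24.4701 ÷ (57/360) = 3.33%.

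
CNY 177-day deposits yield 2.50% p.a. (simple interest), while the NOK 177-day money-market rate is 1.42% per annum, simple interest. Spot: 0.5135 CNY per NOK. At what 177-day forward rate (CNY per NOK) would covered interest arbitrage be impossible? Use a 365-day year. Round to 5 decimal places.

0.51617

T = 177/365 years.
Growth of 1 CNY over T: 1 + 0.0250×177/365 = 1.0121233.
NOK accumulates by 1 + 0.0142×177/365 = 1.006886.
So F = 0.5135 × 1.0121233 / 1.006886 = 0.5161710 (CNY/NOK).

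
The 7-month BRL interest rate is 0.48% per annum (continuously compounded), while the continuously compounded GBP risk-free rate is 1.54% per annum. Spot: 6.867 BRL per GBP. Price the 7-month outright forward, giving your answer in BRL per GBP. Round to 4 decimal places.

6.8247

T = 7/12 years.
Growth of 1 BRL over T: e^(0.0048×7/12) = 1.0028039.
GBP growth factor: e^(0.0154×7/12) = 1.0090238.
Forward (BRL per GBP) = 6.867 × 1.0028039 / 1.0090238 = 6.824670.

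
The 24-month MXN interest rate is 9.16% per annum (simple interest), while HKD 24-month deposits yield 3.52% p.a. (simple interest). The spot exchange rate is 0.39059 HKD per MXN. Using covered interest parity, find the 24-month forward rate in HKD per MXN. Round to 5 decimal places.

T = 2 years.
HKD accumulates by 1 + 0.0352×2 = 1.070400.
Growth of 1 MXN over T: 1 + 0.0916×2 = 1.183200.
CIP: F = S · (grow HKD)/(grow MXN) = 0.39059 × 1.070400/1.183200 = 0.3533532 HKD per MXN.

0.35335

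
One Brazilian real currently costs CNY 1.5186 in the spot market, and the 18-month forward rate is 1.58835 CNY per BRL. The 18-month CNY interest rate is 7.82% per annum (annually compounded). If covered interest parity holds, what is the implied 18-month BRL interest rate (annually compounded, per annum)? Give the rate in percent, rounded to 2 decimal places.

4.64%

T = 18/12 years.
CIP gives F = S · g_CNY/g_BRL, so g_CNY/g_BRL = 1.58835/1.5186 = 1.0459305.
CNY growth factor: (1 + 0.0782)^(18/12) = 1.1195642.
Hence g_BRL = 1.0704002.
Annualise: 1.0704002^(12/18) − 1 = 0.046399 = 4.64%.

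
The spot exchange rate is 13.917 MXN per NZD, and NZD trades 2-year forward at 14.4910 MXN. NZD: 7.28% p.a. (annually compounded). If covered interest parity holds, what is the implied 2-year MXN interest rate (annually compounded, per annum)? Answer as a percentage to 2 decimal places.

9.47%

T = 2 years.
By CIP, F/S equals the MXN-to-NZD growth ratio: 14.491/13.917 = 1.0412445.
The NZD side grows by (1 + 0.0728)^2 = 1.1508998.
So the MXN growth factor = 1.1983681.
Annualise: 1.1983681^(1/2) − 1 = 0.094700 = 9.47%.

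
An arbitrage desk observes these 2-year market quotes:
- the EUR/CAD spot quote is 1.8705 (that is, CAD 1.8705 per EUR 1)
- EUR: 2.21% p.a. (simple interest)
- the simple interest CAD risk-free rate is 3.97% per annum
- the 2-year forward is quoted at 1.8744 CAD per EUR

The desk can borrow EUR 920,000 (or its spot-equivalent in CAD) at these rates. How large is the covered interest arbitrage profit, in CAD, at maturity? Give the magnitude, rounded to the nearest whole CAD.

CAD 56,828

T = 2 years.
Invest the EUR and cover forward: 920,000 × 1.044200 × 1.8744 = CAD 1,800,668.60.
Convert at spot and invest in CAD: 920,000 × 1.8705 × 1.079400 = CAD 1,857,496.28.
The quoted forward undervalues EUR, so borrow EUR, convert to CAD at spot, deposit the CAD at 3.97%, and buy EUR forward at 1.8744 to cover the loan.
Profit = 1,857,496.28 − 1,800,668.60 = CAD 56,828.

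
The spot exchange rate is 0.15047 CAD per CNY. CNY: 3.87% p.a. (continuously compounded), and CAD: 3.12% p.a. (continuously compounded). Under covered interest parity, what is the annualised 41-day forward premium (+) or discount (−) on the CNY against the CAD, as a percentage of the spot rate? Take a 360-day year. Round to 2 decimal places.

-0.75%

T = 41/360 years.
No-arbitrage forward: 0.15047 × 1.0035597 / 1.0044172 = 0.15034154 CAD/CNY.
(F − S)/S ÷ T = (0.15034154 − 0.15047)/0.15047/(41/360) = -0.007496 → -0.75%.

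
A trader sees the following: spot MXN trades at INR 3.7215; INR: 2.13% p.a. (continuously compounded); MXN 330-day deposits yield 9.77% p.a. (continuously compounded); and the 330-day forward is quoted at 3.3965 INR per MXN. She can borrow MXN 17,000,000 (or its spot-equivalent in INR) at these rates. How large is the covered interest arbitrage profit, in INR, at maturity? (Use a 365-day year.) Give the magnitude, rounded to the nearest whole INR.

T = 330/365 years.
Route A — deposit MXN, sell forward: 17,000,000 × 1.0923501836 × 3.3965 = INR 63,072,845.78.
Route B — convert at spot, deposit INR: 17,000,000 × 3.7215 × 1.0194441566 = INR 64,495,644.29.
The quoted forward undervalues MXN, so borrow MXN, convert to INR at spot, deposit the INR at 2.13%, and buy MXN forward at 3.3965 to cover the loan.
Profit = 64,495,644.29 − 63,072,845.78 = INR 1,422,799.

INR 1,422,799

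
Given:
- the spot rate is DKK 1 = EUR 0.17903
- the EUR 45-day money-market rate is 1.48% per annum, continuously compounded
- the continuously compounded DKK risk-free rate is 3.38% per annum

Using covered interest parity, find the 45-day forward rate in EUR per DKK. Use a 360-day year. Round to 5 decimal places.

T = 45/360 years.
Growth of 1 EUR over T: e^(0.0148×45/360) = 1.0018517.
Growth of 1 DKK over T: e^(0.0338×45/360) = 1.0042339.
So F = 0.17903 × 1.0018517 / 1.0042339 = 0.1786053 (EUR/DKK).

0.17861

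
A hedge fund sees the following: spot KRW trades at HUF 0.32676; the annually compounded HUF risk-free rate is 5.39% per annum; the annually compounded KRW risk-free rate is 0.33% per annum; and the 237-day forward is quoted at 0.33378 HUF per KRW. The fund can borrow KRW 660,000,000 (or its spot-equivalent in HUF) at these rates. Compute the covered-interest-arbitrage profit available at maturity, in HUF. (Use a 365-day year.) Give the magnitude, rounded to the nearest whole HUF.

HUF 2,373,125

T = 237/365 years.
Keep in KRW, deliver into the forward: 660,000,000·1.00214150171·0.33378 = HUF 220,766,561.69.
Swap to HUF now, deposit: 660,000,000·0.32676·1.03467509813 = HUF 223,139,687.14.
The quoted forward undervalues KRW, so borrow KRW, convert to HUF at spot, deposit the HUF at 5.39%, and buy KRW forward at 0.33378 to cover the loan.
The gap between the two covered legs is HUF 2,373,125.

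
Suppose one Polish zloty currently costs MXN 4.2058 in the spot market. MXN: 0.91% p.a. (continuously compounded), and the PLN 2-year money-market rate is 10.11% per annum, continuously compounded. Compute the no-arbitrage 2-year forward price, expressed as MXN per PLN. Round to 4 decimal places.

T = 2 years.
Growth of 1 MXN over T: e^(0.0091×2) = 1.0183666.
PLN accumulates by e^(0.1011×2) = 1.2240928.
CIP: F = S · (grow MXN)/(grow PLN) = 4.2058 × 1.0183666/1.2240928 = 3.498956 MXN per PLN.

3.4990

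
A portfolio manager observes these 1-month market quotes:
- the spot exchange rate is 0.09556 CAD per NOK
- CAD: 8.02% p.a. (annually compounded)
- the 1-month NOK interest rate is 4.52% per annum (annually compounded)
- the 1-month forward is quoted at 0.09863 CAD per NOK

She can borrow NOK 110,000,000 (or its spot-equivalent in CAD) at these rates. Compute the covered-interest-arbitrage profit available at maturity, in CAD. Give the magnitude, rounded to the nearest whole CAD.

CAD 309,948

T = 1/12 years.
Invest the NOK and cover forward: 110,000,000 × 1.0036908156 × 0.09863 = CAD 10,889,342.77.
Convert at spot and invest in CAD: 110,000,000 × 0.09556 × 1.0064495602 = CAD 10,579,395.20.
The quoted forward overvalues NOK, so borrow CAD, buy NOK at spot, deposit the NOK at 4.52%, and sell the proceeds forward at 0.09863.
Arbitrage profit = |10,889,342.77 − 10,579,395.20| = CAD 309,948.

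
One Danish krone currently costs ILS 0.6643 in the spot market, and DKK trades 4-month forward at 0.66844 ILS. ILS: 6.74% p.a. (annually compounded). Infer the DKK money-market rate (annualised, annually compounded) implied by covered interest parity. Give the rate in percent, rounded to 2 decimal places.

4.77%

T = 4/12 years.
F/S = 0.66844/0.6643 = 1.0062321 = (growth of ILS) / (growth of DKK).
ILS growth factor: (1 + 0.0674)^(4/12) = 1.021980.
So the DKK growth factor = 1.0156504.
r = 1.0156504^(12/4) − 1 = 0.047690 → 4.77%.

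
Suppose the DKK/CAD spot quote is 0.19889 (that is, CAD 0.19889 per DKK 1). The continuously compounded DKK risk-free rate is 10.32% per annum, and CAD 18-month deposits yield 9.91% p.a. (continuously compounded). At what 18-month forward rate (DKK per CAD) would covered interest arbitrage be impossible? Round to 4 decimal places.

5.0589

T = 18/12 years.
CAD growth factor: e^(0.0991×18/12) = 1.1602668.
DKK growth factor: e^(0.1032×18/12) = 1.1674245.
CIP: F = S · (grow CAD)/(grow DKK) = 0.19889 × 1.1602668/1.1674245 = 0.1976706 CAD per DKK.
Quoted the other way: 1/0.1976706 = 5.0589 DKK per CAD.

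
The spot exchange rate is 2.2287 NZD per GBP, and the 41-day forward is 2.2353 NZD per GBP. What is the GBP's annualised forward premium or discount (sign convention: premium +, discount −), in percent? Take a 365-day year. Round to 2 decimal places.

+2.64%

T = 41/365 years.
(F − S)/S = (2.2353 − 2.2287)/2.2287 = 0.0029614.
×(1/T) gives 2.64% p.a.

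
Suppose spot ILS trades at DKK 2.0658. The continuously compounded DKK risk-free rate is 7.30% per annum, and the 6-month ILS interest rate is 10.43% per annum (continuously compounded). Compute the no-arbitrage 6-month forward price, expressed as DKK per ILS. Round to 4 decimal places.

T = 6/12 years.
Growth of 1 DKK over T: e^(0.0730×6/12) = 1.0371743.
ILS accumulates by e^(0.1043×6/12) = 1.0535338.
Forward (DKK per ILS) = 2.0658 × 1.0371743 / 1.0535338 = 2.033722.

2.0337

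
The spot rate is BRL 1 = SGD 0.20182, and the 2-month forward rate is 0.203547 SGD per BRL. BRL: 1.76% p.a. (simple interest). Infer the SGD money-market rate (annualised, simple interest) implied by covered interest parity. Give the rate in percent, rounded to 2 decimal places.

T = 2/12 years.
By CIP, F/S equals the SGD-to-BRL growth ratio: 0.203547/0.20182 = 1.0085571.
The BRL side grows by 1 + 0.0176×2/12 = 1.0029333.
Hence g_SGD = 1.0115155.
(1.0115155 − 1)/T = 0.069093, i.e. 6.91%.

6.91%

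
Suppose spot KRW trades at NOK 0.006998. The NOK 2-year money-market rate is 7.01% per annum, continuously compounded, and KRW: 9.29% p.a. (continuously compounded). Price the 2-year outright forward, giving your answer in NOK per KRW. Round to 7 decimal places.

0.0066861

T = 2 years.
NOK growth factor: e^(0.0701×2) = 1.1505039.
KRW growth factor: e^(0.0929×2) = 1.2041814.
So F = 0.006998 × 1.1505039 / 1.2041814 = 0.006686058 (NOK/KRW).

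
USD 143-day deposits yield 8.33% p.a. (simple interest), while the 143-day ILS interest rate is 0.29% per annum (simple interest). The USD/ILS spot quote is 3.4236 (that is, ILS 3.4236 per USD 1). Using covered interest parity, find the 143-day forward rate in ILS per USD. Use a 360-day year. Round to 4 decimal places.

3.3178

T = 143/360 years.
Growth of 1 ILS over T: 1 + 0.0029×143/360 = 1.0011519.
USD accumulates by 1 + 0.0833×143/360 = 1.0330886.
So F = 3.4236 × 1.0011519 / 1.0330886 = 3.317763 (ILS/USD).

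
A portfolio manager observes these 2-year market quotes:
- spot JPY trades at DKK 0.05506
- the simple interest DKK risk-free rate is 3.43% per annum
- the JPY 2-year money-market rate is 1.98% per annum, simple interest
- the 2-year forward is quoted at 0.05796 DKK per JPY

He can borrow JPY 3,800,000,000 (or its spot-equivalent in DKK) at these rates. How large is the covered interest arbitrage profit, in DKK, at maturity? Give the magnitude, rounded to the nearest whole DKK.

DKK 5,388,780

T = 2 years.
Invest the JPY and cover forward: 3,800,000,000 × 1.039600 × 0.05796 = DKK 228,969,820.80.
Convert at spot and invest in DKK: 3,800,000,000 × 0.05506 × 1.068600 = DKK 223,581,040.80.
The quoted forward overvalues JPY, so borrow DKK, buy JPY at spot, deposit the JPY at 1.98%, and sell the proceeds forward at 0.05796.
The gap between the two covered legs is DKK 5,388,780.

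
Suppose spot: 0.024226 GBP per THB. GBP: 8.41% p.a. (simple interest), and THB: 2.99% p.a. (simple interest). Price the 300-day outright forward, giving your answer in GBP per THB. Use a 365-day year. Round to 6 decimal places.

0.025279

T = 300/365 years.
GBP accumulates by 1 + 0.0841×300/365 = 1.0691233.
THB growth factor: 1 + 0.0299×300/365 = 1.0245753.
So F = 0.024226 × 1.0691233 / 1.0245753 = 0.02527933 (GBP/THB).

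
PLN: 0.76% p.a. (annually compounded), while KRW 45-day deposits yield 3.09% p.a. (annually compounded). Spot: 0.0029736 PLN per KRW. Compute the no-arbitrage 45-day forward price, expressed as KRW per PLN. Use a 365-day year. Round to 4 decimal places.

T = 45/365 years.
PLN accumulates by (1 + 0.0076)^(45/365) = 1.000933879.
KRW accumulates by (1 + 0.0309)^(45/365) = 1.003758963.
So F = 0.0029736 × 1.000933879 / 1.003758963 = 0.00296523079 (PLN/KRW).
Quoted the other way: 1/0.00296523079 = 337.2419 KRW per PLN.

337.2419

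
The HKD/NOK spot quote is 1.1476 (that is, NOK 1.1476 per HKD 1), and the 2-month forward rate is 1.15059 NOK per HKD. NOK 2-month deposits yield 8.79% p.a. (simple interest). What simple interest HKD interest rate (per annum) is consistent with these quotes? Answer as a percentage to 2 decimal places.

7.21%

T = 2/12 years.
F/S = 1.15059/1.1476 = 1.0026054 = (growth of NOK) / (growth of HKD).
The NOK side grows by 1 + 0.0879×2/12 = 1.014650.
Hence g_HKD = 1.0120133.
r = (1.0120133 − 1)/(2/12) = 0.072080 → 7.21%.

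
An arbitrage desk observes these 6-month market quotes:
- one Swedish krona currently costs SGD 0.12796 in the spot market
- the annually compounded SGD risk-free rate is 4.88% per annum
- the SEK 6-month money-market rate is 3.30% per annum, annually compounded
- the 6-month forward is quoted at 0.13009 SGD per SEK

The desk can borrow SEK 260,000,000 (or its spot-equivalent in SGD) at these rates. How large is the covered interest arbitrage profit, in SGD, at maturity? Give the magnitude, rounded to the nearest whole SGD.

T = 6/12 years.
Route A — deposit SEK, sell forward: 260,000,000 × 1.0163660758 × 0.13009 = SGD 34,376,956.33.
Route B — convert at spot, deposit SGD: 260,000,000 × 0.12796 × 1.0241093692 = SGD 34,071,709.07.
The quoted forward overvalues SEK, so borrow SGD, buy SEK at spot, deposit the SEK at 3.30%, and sell the proceeds forward at 0.13009.
Arbitrage profit = |34,376,956.33 − 34,071,709.07| = SGD 305,247.

SGD 305,247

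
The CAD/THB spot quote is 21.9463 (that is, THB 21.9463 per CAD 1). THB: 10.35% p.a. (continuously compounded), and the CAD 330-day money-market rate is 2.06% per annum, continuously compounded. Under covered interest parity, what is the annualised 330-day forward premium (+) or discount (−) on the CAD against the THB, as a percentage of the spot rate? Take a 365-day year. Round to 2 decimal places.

+8.61%

T = 330/365 years.
CIP forward (THB per CAD) = 21.9463 × 1.0980933/1.0187992 = 23.6544012.
Annualised premium = (F − S)/S × (1/T) = (23.6544012 − 21.9463)/21.9463 ÷ (330/365) = 8.61%.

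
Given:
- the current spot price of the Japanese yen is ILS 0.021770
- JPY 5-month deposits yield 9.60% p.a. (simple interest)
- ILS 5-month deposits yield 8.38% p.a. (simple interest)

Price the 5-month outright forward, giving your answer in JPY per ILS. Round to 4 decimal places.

46.1604

T = 5/12 years.
ILS growth factor: 1 + 0.0838×5/12 = 1.03491667.
Growth of 1 JPY over T: 1 + 0.0960×5/12 = 1.040000.
So F = 0.02177 × 1.03491667 / 1.040000 = 0.021663592 (ILS/JPY).
Quoted the other way: 1/0.021663592 = 46.1604 JPY per ILS.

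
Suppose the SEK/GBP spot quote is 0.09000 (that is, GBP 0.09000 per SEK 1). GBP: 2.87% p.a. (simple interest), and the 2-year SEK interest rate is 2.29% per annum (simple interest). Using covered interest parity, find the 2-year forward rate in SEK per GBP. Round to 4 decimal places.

10.9892

T = 2 years.
GBP accumulates by 1 + 0.0287×2 = 1.057400.
Growth of 1 SEK over T: 1 + 0.0229×2 = 1.045800.
So F = 0.09 × 1.057400 / 1.045800 = 0.090998279 (GBP/SEK).
Quoted the other way: 1/0.090998279 = 10.9892 SEK per GBP.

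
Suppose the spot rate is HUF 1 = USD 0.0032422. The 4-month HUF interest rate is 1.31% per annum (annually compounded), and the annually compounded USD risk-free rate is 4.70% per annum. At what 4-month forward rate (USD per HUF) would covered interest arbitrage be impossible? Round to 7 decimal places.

0.0032780

T = 4/12 years.
USD accumulates by (1 + 0.0470)^(4/12) = 1.0154274.
Growth of 1 HUF over T: (1 + 0.0131)^(4/12) = 1.0043477.
So F = 0.0032422 × 1.0154274 / 1.0043477 = 0.003277967 (USD/HUF).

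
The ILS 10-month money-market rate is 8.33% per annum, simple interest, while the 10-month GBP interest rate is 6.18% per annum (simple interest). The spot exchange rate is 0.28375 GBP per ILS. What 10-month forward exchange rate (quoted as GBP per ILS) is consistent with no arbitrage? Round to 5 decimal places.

0.27900

T = 10/12 years.
Growth of 1 GBP over T: 1 + 0.0618×10/12 = 1.051500.
Growth of 1 ILS over T: 1 + 0.0833×10/12 = 1.0694167.
CIP: F = S · (grow GBP)/(grow ILS) = 0.28375 × 1.051500/1.0694167 = 0.2789961 GBP per ILS.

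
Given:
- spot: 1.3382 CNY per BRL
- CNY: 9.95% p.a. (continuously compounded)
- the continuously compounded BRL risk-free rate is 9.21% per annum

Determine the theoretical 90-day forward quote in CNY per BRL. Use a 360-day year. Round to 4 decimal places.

T = 90/360 years.
Growth of 1 CNY over T: e^(0.0995×90/360) = 1.025187.
Growth of 1 BRL over T: e^(0.0921×90/360) = 1.0232921.
CIP: F = S · (grow CNY)/(grow BRL) = 1.3382 × 1.025187/1.0232921 = 1.340678 CNY per BRL.

1.3407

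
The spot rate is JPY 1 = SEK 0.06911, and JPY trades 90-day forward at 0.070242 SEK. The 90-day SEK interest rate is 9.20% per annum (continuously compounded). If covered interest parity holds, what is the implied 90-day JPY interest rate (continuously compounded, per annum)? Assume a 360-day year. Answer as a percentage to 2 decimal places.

T = 90/360 years.
F/S = 0.070242/0.06911 = 1.0163797 = (growth of SEK) / (growth of JPY).
SEK growth factor: e^(0.0920×90/360) = 1.0232665.
So the JPY growth factor = 1.0067758.
Take logs: ln 1.0067758 / (90/360) = 0.027012, so 2.70%.

2.70%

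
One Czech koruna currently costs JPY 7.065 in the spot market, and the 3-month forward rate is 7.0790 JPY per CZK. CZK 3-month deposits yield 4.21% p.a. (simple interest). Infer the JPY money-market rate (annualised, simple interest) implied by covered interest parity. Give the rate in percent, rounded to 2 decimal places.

5.01%

T = 3/12 years.
F/S = 7.079/7.065 = 1.0019816 = (growth of JPY) / (growth of CZK).
The CZK side grows by 1 + 0.0421×3/12 = 1.010525.
That pins the JPY growth at 1.0125275.
(1.0125275 − 1)/T = 0.050110, i.e. 5.01%.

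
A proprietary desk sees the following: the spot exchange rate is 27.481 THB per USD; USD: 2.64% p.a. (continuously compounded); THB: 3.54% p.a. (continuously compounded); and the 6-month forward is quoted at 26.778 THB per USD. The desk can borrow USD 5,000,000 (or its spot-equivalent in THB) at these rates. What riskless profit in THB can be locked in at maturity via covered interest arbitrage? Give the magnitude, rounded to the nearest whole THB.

THB 4,189,656

T = 6/12 years.
Keep in USD, deliver into the forward: 5,000,000·1.0132875046·26.778 = THB 135,669,063.99.
Swap to THB now, deposit: 5,000,000·27.481·1.01785757331 = THB 139,858,719.86.
The quoted forward undervalues USD, so borrow USD, convert to THB at spot, deposit the THB at 3.54%, and buy USD forward at 26.778 to cover the loan.
The gap between the two covered legs is THB 4,189,656.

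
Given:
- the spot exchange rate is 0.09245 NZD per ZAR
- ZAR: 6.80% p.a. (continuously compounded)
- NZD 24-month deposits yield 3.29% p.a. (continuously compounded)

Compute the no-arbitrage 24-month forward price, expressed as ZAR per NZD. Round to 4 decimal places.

T = 2 years.
NZD accumulates by e^(0.0329×2) = 1.06801309.
ZAR growth factor: e^(0.0680×2) = 1.14568189.
CIP: F = S · (grow NZD)/(grow ZAR) = 0.09245 × 1.06801309/1.14568189 = 0.086182570 NZD per ZAR.
Invert for ZAR per NZD: 1 / 0.086182570 = 11.6033.

11.6033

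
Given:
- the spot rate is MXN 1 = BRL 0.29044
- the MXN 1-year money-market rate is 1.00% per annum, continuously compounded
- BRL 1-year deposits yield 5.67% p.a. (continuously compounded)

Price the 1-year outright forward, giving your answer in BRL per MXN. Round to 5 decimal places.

T = 1 year.
BRL growth factor: e^(0.0567×1) = 1.0583383.
MXN accumulates by e^(0.0100×1) = 1.0100502.
Forward (BRL per MXN) = 0.29044 × 1.0583383 / 1.0100502 = 0.3043252.

0.30433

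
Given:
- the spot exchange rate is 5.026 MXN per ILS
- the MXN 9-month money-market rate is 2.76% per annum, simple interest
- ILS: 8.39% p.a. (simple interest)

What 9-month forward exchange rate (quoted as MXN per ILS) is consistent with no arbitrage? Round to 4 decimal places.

T = 9/12 years.
MXN growth factor: 1 + 0.0276×9/12 = 1.020700.
ILS growth factor: 1 + 0.0839×9/12 = 1.062925.
So F = 5.026 × 1.020700 / 1.062925 = 4.826341 (MXN/ILS).

4.8263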